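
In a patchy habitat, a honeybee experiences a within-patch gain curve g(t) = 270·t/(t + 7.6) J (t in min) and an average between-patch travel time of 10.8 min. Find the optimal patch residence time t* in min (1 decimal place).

Maximise g(t)/(T+t): set derivative to zero → g'(t)(T+t) = g(t).
g'(t) = 270·7.6/(t + 7.6)². Setting 270·7.6/(t+7.6)² = 270t/[(t+7.6)(10.8+t)] gives 7.6(10.8+t) = t(t+7.6), so t² = 7.6×10.8 = 82.08.
t* = √82.08 = 9.06 min.

9.1 min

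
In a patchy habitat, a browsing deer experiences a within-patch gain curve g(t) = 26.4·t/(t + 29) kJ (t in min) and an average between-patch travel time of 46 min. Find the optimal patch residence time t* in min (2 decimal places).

By the marginal value theorem, leave when the instantaneous gain rate g'(t) equals the habitat-wide average g(t)/(T + t).
g'(t) = 26.4·29/(t + 29)². Setting 26.4·29/(t+29)² = 26.4t/[(t+29)(46+t)] gives 29(46+t) = t(t+29), so t² = 29×46 = 1334.
t* = √1334 = 36.52 min.

36.52 min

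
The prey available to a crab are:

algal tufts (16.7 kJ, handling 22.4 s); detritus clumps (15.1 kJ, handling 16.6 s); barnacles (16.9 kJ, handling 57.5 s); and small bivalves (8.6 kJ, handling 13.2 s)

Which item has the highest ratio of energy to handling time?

detritus clumps

In descending order of E/h:
detritus clumps: 15.1/16.6 = 0.91 kJ/s
algal tufts: 16.7/22.4 = 0.746 kJ/s
small bivalves: 8.6/13.2 = 0.652 kJ/s
barnacles: 16.9/57.5 = 0.294 kJ/s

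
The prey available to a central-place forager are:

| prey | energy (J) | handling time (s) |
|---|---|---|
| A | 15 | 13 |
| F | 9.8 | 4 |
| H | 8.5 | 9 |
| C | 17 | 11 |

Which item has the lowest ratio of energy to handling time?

H

Profitability E/h (J/s): A = 15/13 = 1.15, F = 9.8/4 = 2.45, H = 8.5/9 = 0.944, C = 17/11 = 1.55.
Ranked: F > C > A > H.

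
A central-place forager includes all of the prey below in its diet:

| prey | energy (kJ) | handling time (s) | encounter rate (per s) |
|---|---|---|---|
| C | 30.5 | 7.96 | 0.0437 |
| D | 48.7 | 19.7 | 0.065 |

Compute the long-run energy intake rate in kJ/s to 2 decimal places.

1.71 kJ/s

R = (0.0437×30.5 + 0.065×48.7) / (1 + 0.0437×7.96 + 0.065×19.7) = 4.498/2.628 = 1.711 kJ/s.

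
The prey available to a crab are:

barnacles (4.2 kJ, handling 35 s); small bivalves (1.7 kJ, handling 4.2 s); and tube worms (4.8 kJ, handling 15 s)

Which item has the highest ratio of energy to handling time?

Profitability E/h (kJ/s): barnacles = 4.2/35 = 0.12, small bivalves = 1.7/4.2 = 0.405, tube worms = 4.8/15 = 0.32.
Ranked: small bivalves > tube worms > barnacles.

small bivalves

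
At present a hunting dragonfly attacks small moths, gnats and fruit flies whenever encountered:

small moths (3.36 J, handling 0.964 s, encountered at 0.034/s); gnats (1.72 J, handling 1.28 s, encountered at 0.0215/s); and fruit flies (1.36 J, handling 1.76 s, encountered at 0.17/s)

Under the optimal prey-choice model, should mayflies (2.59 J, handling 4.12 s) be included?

On small moths, gnats and fruit flies alone, R = ΣλE/(1+Σλh) = 0.3824/1.359 = 0.2813 J/s.
mayflies: E/h = 2.59/4.12 = 0.6286 J/s.
0.6286 > 0.2813, so adding mayflies raises the average — include it.

Yes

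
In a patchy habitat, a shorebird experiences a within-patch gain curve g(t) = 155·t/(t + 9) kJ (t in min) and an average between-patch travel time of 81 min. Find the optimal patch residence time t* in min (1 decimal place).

By the marginal value theorem, leave when the instantaneous gain rate g'(t) equals the habitat-wide average g(t)/(T + t).
g'(t) = 155·9/(t + 9)². Setting 155·9/(t+9)² = 155t/[(t+9)(81+t)] gives 9(81+t) = t(t+9), so t² = 9×81 = 729.
t* = √729 = 27 min.

27.0 min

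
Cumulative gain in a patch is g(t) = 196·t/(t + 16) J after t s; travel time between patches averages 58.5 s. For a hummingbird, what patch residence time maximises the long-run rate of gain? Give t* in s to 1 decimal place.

Optimal t* satisfies g'(t*) = g(t*)/(T + t*).
g'(t) = 196·16/(t + 16)². Setting 196·16/(t+16)² = 196t/[(t+16)(58.5+t)] gives 16(58.5+t) = t(t+16), so t² = 16×58.5 = 936.
t* = √936 = 30.59 s.

30.6 s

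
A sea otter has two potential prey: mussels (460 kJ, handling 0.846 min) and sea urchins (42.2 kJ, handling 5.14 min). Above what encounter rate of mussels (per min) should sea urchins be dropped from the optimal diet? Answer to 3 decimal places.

At the threshold, the rate on mussels alone equals the profitability of sea urchins: λ·460/(1 + λ·0.846) = 42.2/5.14 = 8.21.
Rearranging, λ(460 − 8.21×0.846) = 8.21, so λ = 8.21/453.1 = 0.01812 per min.

0.018 per min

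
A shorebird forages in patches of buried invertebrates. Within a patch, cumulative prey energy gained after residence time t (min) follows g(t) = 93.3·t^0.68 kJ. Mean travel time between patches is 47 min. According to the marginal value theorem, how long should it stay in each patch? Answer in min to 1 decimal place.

By the marginal value theorem, leave when the instantaneous gain rate g'(t) equals the habitat-wide average g(t)/(T + t).
g'(t) = 0.68·93.3·t^-0.32. Setting 0.68·93.3·t^-0.32 = 93.3·t^0.68/(47+t) gives 0.68(47+t) = t, so 0.32·t = 0.68×47.
t* = 0.68×47/0.32 = 99.88 min.

99.9 min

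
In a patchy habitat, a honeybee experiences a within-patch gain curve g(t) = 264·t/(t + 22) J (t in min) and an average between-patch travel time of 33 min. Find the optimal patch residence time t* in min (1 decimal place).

Maximise g(t)/(T+t): set derivative to zero → g'(t)(T+t) = g(t).
g'(t) = 264·22/(t + 22)². Setting 264·22/(t+22)² = 264t/[(t+22)(33+t)] gives 22(33+t) = t(t+22), so t² = 22×33 = 726.
t* = √726 = 26.94 min.

26.9 min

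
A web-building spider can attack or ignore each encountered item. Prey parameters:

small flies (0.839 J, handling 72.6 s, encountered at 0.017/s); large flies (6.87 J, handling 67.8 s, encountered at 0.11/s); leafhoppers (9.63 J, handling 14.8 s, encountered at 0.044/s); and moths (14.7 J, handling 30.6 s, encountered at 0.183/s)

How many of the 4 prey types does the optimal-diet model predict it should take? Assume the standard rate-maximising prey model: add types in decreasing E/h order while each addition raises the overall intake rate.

2

Profitabilities (E/h, J/s): leafhoppers 0.651, moths 0.48, large flies 0.101, small flies 0.0116. Add prey in this order while the next type's profitability exceeds the intake rate on those already taken.
Rate on top 1: 0.2566. moths: 0.48 > 0.2566 → include.
Rate on top 2: 0.4294. large flies: 0.101 < 0.4294 → exclude; stop.
Optimal diet: leafhoppers, moths — 2 of 4 types.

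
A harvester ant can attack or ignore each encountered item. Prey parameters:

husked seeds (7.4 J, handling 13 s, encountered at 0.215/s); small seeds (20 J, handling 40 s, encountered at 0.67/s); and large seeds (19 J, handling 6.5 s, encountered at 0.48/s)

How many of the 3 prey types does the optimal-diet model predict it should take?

Rank by E/h (J/s): large seeds 2.92, husked seeds 0.569, small seeds 0.5. Include each in turn until the next type's E/h falls below the running intake rate.
Rate on top 1: 2.214. husked seeds: 0.569 < 2.214 → exclude; stop.
Optimal diet: large seeds — 1 of 3 types.

1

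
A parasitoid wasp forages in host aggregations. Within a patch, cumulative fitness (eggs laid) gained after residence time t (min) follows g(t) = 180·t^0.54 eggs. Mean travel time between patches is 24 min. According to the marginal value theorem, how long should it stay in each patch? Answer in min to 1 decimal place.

Optimal t* satisfies g'(t*) = g(t*)/(T + t*).
g'(t) = 0.54·180·t^-0.46. Setting 0.54·180·t^-0.46 = 180·t^0.54/(24+t) gives 0.54(24+t) = t, so 0.46·t = 0.54×24.
t* = 0.54×24/0.46 = 28.17 min.

28.2 min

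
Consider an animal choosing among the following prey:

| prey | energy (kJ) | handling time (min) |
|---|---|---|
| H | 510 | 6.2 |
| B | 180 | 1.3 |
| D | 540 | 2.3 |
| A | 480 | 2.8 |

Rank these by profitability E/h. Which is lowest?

In descending order of E/h:
D: 540/2.3 = 235 kJ/min
A: 480/2.8 = 171 kJ/min
B: 180/1.3 = 138 kJ/min
H: 510/6.2 = 82.3 kJ/min

H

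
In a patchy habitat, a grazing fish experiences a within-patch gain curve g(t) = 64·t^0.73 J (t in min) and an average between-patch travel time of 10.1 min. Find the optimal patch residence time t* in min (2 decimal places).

27.31 min

Maximise g(t)/(T+t): set derivative to zero → g'(t)(T+t) = g(t).
g'(t) = 0.73·64·t^-0.27. Setting 0.73·64·t^-0.27 = 64·t^0.73/(10.1+t) gives 0.73(10.1+t) = t, so 0.27·t = 0.73×10.1.
t* = 0.73×10.1/0.27 = 27.31 min.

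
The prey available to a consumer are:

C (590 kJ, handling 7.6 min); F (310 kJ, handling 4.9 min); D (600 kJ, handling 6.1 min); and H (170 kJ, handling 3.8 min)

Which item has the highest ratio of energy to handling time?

Profitability E/h (kJ/min): C = 590/7.6 = 77.6, F = 310/4.9 = 63.3, D = 600/6.1 = 98.4, H = 170/3.8 = 44.7.
Ranked: D > C > F > H.

D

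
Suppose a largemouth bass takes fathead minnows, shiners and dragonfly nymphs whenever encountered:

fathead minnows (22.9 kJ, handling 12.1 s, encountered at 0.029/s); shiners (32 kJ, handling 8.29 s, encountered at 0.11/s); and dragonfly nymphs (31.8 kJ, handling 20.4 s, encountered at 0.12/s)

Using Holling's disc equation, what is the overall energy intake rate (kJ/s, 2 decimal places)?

1.70 kJ/s

R = Σλ_iE_i / (1 + Σλ_ih_i)
Numerator: 0.029×22.9 + 0.11×32 + 0.12×31.8 = 8
Denominator: 1 + 0.029×12.1 + 0.11×8.29 + 0.12×20.4 = 4.711
R = 8/4.711 = 1.698 kJ/s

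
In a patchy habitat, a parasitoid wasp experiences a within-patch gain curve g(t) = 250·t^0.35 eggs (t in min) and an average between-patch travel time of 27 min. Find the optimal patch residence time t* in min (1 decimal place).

14.5 min

Maximise g(t)/(T+t): set derivative to zero → g'(t)(T+t) = g(t).
g'(t) = 0.35·250·t^-0.65. Setting 0.35·250·t^-0.65 = 250·t^0.35/(27+t) gives 0.35(27+t) = t, so 0.65·t = 0.35×27.
t* = 0.35×27/0.65 = 14.54 min.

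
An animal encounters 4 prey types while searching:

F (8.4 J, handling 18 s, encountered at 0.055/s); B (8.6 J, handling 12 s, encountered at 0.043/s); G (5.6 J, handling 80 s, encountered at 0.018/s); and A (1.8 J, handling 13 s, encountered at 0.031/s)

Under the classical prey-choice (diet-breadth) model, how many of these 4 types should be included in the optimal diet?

Rank by E/h (J/s): B 0.717, F 0.467, A 0.138, G 0.07. Include each in turn until the next type's E/h falls below the running intake rate.
Rate on top 1: 0.2439. F: 0.467 > 0.2439 → include.
Rate on top 2: 0.3319. A: 0.138 < 0.3319 → exclude; stop.
Optimal diet: B, F — 2 of 4 types.

2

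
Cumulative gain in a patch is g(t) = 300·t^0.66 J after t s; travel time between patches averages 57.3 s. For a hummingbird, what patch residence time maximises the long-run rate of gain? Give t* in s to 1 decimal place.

By the marginal value theorem, leave when the instantaneous gain rate g'(t) equals the habitat-wide average g(t)/(T + t).
g'(t) = 0.66·300·t^-0.34. Setting 0.66·300·t^-0.34 = 300·t^0.66/(57.3+t) gives 0.66(57.3+t) = t, so 0.34·t = 0.66×57.3.
t* = 0.66×57.3/0.34 = 111.2 s.

111.2 s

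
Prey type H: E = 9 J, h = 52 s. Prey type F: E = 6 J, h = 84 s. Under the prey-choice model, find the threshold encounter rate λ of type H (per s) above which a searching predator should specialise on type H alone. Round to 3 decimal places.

0.014 per s

At the threshold, the rate on type H alone equals the profitability of type F: λ·9/(1 + λ·52) = 6/84 = 0.07143.
Rearranging, λ(9 − 0.07143×52) = 0.07143, so λ = 0.07143/5.286 = 0.01351 per s.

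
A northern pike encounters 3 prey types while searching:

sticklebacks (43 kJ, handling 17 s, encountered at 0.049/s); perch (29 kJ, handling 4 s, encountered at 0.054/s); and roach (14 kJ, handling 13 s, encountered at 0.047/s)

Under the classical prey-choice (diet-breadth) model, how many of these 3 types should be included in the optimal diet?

Rank by E/h (kJ/s): perch 7.25, sticklebacks 2.53, roach 1.08. Include each in turn until the next type's E/h falls below the running intake rate.
Rate on top 1: 1.288. sticklebacks: 2.53 > 1.288 → include.
Rate on top 2: 1.793. roach: 1.08 < 1.793 → exclude; stop.
Optimal diet: perch, sticklebacks — 2 of 3 types.

2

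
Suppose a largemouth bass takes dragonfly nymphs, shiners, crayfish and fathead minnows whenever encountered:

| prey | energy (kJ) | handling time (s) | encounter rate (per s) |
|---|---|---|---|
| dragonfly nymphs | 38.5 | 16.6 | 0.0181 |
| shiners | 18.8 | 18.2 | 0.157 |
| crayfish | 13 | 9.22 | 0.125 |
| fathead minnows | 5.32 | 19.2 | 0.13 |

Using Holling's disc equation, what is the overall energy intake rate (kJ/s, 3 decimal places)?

0.764 kJ/s

Energy encountered per unit search time: 0.0181×38.5 + 0.157×18.8 + 0.125×13 + 0.13×5.32 = 5.965 kJ/s.
Handling time per unit search time: 0.0181×16.6 + 0.157×18.2 + 0.125×9.22 + 0.13×19.2 = 6.806.
Rate = 5.965/(1 + 6.806) = 0.7641 kJ/s.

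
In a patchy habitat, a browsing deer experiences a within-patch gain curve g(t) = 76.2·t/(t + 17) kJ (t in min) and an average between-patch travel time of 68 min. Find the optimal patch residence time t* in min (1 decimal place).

34.0 min

Optimal t* satisfies g'(t*) = g(t*)/(T + t*).
g'(t) = 76.2·17/(t + 17)². Setting 76.2·17/(t+17)² = 76.2t/[(t+17)(68+t)] gives 17(68+t) = t(t+17), so t² = 17×68 = 1156.
t* = √1156 = 34 min.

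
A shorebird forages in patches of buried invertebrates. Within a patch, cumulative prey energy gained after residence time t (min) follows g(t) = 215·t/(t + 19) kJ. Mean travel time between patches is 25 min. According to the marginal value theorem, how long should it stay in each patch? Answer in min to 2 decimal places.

Optimal t* satisfies g'(t*) = g(t*)/(T + t*).
g'(t) = 215·19/(t + 19)². Setting 215·19/(t+19)² = 215t/[(t+19)(25+t)] gives 19(25+t) = t(t+19), so t² = 19×25 = 475.
t* = √475 = 21.79 min.

21.79 min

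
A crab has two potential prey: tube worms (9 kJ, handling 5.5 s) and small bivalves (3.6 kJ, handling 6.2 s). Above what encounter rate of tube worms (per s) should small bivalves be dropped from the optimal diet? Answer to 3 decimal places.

The zero-one rule: include small bivalves iff E₂/h₂ > λE₁/(1+λh₁). Equality gives the switch point.
λE₁h₂ = E₂ + λE₂h₁ ⇒ λ = E₂/(E₁h₂ − E₂h₁) = 3.6/(55.8 − 19.8) = 0.1 per s.

0.100 per s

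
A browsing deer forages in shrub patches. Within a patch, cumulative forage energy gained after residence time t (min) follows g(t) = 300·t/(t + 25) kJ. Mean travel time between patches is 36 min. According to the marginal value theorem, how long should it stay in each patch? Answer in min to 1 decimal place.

Optimal t* satisfies g'(t*) = g(t*)/(T + t*).
g'(t) = 300·25/(t + 25)². Setting 300·25/(t+25)² = 300t/[(t+25)(36+t)] gives 25(36+t) = t(t+25), so t² = 25×36 = 900.
t* = √900 = 30 min.

30.0 min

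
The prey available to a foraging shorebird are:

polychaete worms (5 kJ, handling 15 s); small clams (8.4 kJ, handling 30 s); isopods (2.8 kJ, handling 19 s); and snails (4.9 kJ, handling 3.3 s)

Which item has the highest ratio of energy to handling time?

snails

In descending order of E/h:
snails: 4.9/3.3 = 1.48 kJ/s
polychaete worms: 5/15 = 0.333 kJ/s
small clams: 8.4/30 = 0.28 kJ/s
isopods: 2.8/19 = 0.147 kJ/s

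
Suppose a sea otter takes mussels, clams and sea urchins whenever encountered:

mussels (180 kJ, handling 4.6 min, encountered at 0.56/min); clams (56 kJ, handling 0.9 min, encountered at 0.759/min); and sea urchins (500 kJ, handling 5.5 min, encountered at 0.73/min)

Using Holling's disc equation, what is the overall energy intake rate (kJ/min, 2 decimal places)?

R = (0.56×180 + 0.759×56 + 0.73×500) / (1 + 0.56×4.6 + 0.759×0.9 + 0.73×5.5) = 508.3/8.274 = 61.43 kJ/min.

61.43 kJ/min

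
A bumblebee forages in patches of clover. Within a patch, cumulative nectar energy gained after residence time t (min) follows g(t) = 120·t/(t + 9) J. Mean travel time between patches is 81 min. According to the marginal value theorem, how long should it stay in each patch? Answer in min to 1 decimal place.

27.0 min

Optimal t* satisfies g'(t*) = g(t*)/(T + t*).
g'(t) = 120·9/(t + 9)². Setting 120·9/(t+9)² = 120t/[(t+9)(81+t)] gives 9(81+t) = t(t+9), so t² = 9×81 = 729.
t* = √729 = 27 min.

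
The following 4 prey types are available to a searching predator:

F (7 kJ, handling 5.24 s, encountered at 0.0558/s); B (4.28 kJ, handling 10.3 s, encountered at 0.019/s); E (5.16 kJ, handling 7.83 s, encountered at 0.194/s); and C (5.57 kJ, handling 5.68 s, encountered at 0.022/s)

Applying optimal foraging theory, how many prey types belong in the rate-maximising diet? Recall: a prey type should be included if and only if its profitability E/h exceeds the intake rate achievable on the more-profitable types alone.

E/h in descending order: F 1.34, C 0.981, E 0.659, B 0.416 kJ/s. The optimal diet is the largest prefix of this list for which every included type satisfies E_i/h_i > R on the types above it.
Rate on top 1: 0.3022. C: 0.981 > 0.3022 → include.
Rate on top 2: 0.362. E: 0.659 > 0.362 → include.
Rate on top 3: 0.5157. B: 0.416 < 0.5157 → exclude; stop.
Optimal diet: F, C, E — 3 of 4 types.

3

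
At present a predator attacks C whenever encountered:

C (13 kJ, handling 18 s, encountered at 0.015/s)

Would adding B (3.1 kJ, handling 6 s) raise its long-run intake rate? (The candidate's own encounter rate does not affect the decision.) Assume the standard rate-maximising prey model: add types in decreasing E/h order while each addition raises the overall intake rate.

On C alone, R = ΣλE/(1+Σλh) = 0.195/1.27 = 0.1535 kJ/s.
B: E/h = 3.1/6 = 0.5167 kJ/s.
Since 0.5167 > R, including B increases the long-run rate.

Yes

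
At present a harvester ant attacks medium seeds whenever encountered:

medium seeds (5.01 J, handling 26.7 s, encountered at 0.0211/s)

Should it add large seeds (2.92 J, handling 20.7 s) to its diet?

Yes

Intake rate on the current diet: R = (0.0211×5.01) / (1 + 0.0211×26.7) = 0.1057/1.563 = 0.06762 J/s.
Profitability of large seeds: 2.92/20.7 = 0.1411 J/s.
Since 0.1411 > R, including large seeds increases the long-run rate.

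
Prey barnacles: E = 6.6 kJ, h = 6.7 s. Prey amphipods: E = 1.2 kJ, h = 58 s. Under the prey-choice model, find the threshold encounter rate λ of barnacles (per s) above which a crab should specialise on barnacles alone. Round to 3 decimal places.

0.003 per s

Drop amphipods once their profitability E₂/h₂ falls below the rate achievable on barnacles alone: E₂/h₂ = λE₁/(1 + λh₁).
Solve for λ: λE₁h₂ = E₂(1 + λh₁) → λ(E₁h₂ − E₂h₁) = E₂ → λ = E₂/(E₁h₂ − E₂h₁).
λ = 1.2/(6.6×58 − 1.2×6.7) = 1.2/374.8 = 0.003202 per s.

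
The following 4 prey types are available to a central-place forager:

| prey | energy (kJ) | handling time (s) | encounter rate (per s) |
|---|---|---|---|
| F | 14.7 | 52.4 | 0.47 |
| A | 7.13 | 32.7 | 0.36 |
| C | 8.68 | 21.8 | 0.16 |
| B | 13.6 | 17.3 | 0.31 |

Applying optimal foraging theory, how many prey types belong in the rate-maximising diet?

Rank by E/h (kJ/s): B 0.786, C 0.398, F 0.281, A 0.218. Include each in turn until the next type's E/h falls below the running intake rate.
Rate on top 1: 0.6626. C: 0.398 < 0.6626 → exclude; stop.
Optimal diet: B — 1 of 4 types.

1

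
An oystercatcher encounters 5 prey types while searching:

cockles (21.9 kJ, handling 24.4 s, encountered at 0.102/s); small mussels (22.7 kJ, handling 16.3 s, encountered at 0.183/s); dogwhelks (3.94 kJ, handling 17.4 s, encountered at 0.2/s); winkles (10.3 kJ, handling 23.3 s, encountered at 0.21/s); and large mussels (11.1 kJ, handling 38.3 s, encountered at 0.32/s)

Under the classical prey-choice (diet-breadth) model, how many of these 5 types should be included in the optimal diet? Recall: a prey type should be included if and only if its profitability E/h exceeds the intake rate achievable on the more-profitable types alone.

Rank by E/h (kJ/s): small mussels 1.39, cockles 0.898, winkles 0.442, large mussels 0.29, dogwhelks 0.226. Include each in turn until the next type's E/h falls below the running intake rate.
Rate on top 1: 1.043. cockles: 0.898 < 1.043 → exclude; stop.
Optimal diet: small mussels — 1 of 5 types.

1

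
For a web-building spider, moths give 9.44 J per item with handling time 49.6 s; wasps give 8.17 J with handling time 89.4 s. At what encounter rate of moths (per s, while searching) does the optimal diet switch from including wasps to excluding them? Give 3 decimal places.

0.019 per s

At the threshold, the rate on moths alone equals the profitability of wasps: λ·9.44/(1 + λ·49.6) = 8.17/89.4 = 0.09139.
Rearranging, λ(9.44 − 0.09139×49.6) = 0.09139, so λ = 0.09139/4.907 = 0.01862 per s.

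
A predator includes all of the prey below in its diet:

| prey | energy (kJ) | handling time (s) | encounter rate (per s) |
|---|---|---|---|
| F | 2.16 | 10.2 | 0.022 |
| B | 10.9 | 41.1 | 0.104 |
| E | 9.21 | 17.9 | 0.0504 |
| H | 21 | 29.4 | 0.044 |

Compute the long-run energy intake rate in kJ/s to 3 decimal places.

0.334 kJ/s

R = (0.022×2.16 + 0.104×10.9 + 0.0504×9.21 + 0.044×21) / (1 + 0.022×10.2 + 0.104×41.1 + 0.0504×17.9 + 0.044×29.4) = 2.569/7.695 = 0.3339 kJ/s.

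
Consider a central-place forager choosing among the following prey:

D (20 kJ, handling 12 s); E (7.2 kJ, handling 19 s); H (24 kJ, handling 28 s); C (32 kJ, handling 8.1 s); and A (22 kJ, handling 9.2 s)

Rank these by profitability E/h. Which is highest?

C

Profitability E/h (kJ/s): D = 20/12 = 1.67, E = 7.2/19 = 0.379, H = 24/28 = 0.857, C = 32/8.1 = 3.95, A = 22/9.2 = 2.39.
Ranked: C > A > D > H > E.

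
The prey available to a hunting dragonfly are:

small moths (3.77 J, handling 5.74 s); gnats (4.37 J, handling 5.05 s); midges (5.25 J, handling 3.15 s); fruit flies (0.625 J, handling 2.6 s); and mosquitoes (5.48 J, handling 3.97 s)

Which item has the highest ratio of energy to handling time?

Profitability E/h (J/s): small moths = 3.77/5.74 = 0.657, gnats = 4.37/5.05 = 0.865, midges = 5.25/3.15 = 1.67, fruit flies = 0.625/2.6 = 0.24, mosquitoes = 5.48/3.97 = 1.38.
Ranked: midges > mosquitoes > gnats > small moths > fruit flies.

midges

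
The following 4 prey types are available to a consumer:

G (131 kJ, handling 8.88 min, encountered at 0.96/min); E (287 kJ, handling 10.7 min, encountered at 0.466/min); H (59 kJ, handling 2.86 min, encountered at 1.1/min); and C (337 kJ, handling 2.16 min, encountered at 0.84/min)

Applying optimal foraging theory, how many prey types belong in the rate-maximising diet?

Rank by E/h (kJ/min): C 156, E 26.8, H 20.6, G 14.8. Include each in turn until the next type's E/h falls below the running intake rate.
Rate on top 1: 100.6. E: 26.8 < 100.6 → exclude; stop.
Optimal diet: C — 1 of 4 types.

1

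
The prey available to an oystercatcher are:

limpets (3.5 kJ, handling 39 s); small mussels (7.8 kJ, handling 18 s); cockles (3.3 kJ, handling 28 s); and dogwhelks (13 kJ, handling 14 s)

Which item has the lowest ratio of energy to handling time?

limpets

In descending order of E/h:
dogwhelks: 13/14 = 0.929 kJ/s
small mussels: 7.8/18 = 0.433 kJ/s
cockles: 3.3/28 = 0.118 kJ/s
limpets: 3.5/39 = 0.0897 kJ/s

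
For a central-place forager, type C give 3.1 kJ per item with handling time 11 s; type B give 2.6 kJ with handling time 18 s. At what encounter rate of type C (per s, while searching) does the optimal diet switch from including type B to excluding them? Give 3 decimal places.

0.096 per s

At the threshold, the rate on type C alone equals the profitability of type B: λ·3.1/(1 + λ·11) = 2.6/18 = 0.1444.
Rearranging, λ(3.1 − 0.1444×11) = 0.1444, so λ = 0.1444/1.511 = 0.09559 per s.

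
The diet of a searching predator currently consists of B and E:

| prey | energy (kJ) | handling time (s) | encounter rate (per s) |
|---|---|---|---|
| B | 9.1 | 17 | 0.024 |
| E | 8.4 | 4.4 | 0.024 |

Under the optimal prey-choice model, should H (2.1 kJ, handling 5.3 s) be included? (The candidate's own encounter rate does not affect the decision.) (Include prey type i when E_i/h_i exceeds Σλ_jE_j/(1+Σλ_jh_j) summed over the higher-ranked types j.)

Yes

On B and E alone, R = ΣλE/(1+Σλh) = 0.42/1.514 = 0.2775 kJ/s.
H: E/h = 2.1/5.3 = 0.3962 kJ/s.
0.3962 > 0.2775, so adding H raises the average — include it.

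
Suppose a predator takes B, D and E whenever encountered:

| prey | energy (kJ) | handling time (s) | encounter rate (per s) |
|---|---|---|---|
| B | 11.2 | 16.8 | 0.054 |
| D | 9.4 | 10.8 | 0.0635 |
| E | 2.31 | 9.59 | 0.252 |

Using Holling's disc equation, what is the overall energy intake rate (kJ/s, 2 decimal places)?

R = Σλ_iE_i / (1 + Σλ_ih_i)
Numerator: 0.054×11.2 + 0.0635×9.4 + 0.252×2.31 = 1.784
Denominator: 1 + 0.054×16.8 + 0.0635×10.8 + 0.252×9.59 = 5.01
R = 1.784/5.01 = 0.3561 kJ/s

0.36 kJ/s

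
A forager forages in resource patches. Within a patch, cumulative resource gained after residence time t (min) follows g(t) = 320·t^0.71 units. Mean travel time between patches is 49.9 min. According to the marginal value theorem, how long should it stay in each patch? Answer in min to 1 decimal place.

Maximise g(t)/(T+t): set derivative to zero → g'(t)(T+t) = g(t).
g'(t) = 0.71·320·t^-0.29. Setting 0.71·320·t^-0.29 = 320·t^0.71/(49.9+t) gives 0.71(49.9+t) = t, so 0.29·t = 0.71×49.9.
t* = 0.71×49.9/0.29 = 122.2 min.

122.2 min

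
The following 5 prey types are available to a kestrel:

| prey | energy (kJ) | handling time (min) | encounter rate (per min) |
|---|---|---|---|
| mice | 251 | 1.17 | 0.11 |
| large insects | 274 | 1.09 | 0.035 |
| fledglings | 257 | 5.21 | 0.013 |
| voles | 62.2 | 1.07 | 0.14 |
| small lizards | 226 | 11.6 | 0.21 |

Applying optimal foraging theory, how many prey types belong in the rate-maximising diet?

E/h in descending order: large insects 251, mice 215, voles 58.1, fledglings 49.3, small lizards 19.5 kJ/min. The optimal diet is the largest prefix of this list for which every included type satisfies E_i/h_i > R on the types above it.
Rate on top 1: 9.238. mice: 215 > 9.238 → include.
Rate on top 2: 31.88. voles: 58.1 > 31.88 → include.
Rate on top 3: 34.87. fledglings: 49.3 > 34.87 → include.
Rate on top 4: 35.57. small lizards: 19.5 < 35.57 → exclude; stop.
Optimal diet: large insects, mice, voles, fledglings — 4 of 5 types.

4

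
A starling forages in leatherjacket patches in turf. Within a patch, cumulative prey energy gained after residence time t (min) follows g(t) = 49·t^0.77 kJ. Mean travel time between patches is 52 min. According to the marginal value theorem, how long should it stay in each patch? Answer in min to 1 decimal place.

Maximise g(t)/(T+t): set derivative to zero → g'(t)(T+t) = g(t).
g'(t) = 0.77·49·t^-0.23. Setting 0.77·49·t^-0.23 = 49·t^0.77/(52+t) gives 0.77(52+t) = t, so 0.23·t = 0.77×52.
t* = 0.77×52/0.23 = 174.1 min.

174.1 min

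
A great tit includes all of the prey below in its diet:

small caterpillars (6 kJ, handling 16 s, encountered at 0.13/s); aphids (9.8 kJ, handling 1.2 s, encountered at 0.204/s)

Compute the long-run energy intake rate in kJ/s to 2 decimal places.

R = (0.13×6 + 0.204×9.8) / (1 + 0.13×16 + 0.204×1.2) = 2.779/3.325 = 0.8359 kJ/s.

0.84 kJ/s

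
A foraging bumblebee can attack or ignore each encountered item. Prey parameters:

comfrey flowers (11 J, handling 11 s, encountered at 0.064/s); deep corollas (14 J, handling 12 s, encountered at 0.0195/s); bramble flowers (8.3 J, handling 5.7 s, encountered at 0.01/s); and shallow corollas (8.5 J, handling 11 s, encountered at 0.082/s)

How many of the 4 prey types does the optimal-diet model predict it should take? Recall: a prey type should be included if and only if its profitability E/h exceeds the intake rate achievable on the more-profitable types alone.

Rank by E/h (J/s): bramble flowers 1.46, deep corollas 1.17, comfrey flowers 1, shallow corollas 0.773. Include each in turn until the next type's E/h falls below the running intake rate.
Rate on top 1: 0.07852. deep corollas: 1.17 > 0.07852 → include.
Rate on top 2: 0.2758. comfrey flowers: 1 > 0.2758 → include.
Rate on top 3: 0.5313. shallow corollas: 0.773 > 0.5313 → include.
Optimal diet: bramble flowers, deep corollas, comfrey flowers, shallow corollas — 4 of 4 types.

4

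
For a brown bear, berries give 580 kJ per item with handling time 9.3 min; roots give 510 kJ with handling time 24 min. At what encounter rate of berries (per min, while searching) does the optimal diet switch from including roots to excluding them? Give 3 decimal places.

Drop roots once their profitability E₂/h₂ falls below the rate achievable on berries alone: E₂/h₂ = λE₁/(1 + λh₁).
Solve for λ: λE₁h₂ = E₂(1 + λh₁) → λ(E₁h₂ − E₂h₁) = E₂ → λ = E₂/(E₁h₂ − E₂h₁).
λ = 510/(580×24 − 510×9.3) = 510/9177 = 0.05557 per min.

0.056 per min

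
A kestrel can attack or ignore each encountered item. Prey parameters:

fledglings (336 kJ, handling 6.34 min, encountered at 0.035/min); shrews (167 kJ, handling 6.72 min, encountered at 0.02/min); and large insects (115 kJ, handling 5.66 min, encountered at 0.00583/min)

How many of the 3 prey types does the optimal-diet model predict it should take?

3

Rank by E/h (kJ/min): fledglings 53, shrews 24.9, large insects 20.3. Include each in turn until the next type's E/h falls below the running intake rate.
Rate on top 1: 9.624. shrews: 24.9 > 9.624 → include.
Rate on top 2: 11.13. large insects: 20.3 > 11.13 → include.
Optimal diet: fledglings, shrews, large insects — 3 of 3 types.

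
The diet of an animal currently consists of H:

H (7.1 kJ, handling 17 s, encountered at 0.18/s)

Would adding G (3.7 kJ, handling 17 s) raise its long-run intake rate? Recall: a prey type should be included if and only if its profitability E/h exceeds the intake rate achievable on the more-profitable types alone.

No

On H alone, R = ΣλE/(1+Σλh) = 1.278/4.06 = 0.3148 kJ/s.
G: E/h = 3.7/17 = 0.2176 kJ/s.
0.2176 < 0.3148, so adding G would lower the average — exclude it.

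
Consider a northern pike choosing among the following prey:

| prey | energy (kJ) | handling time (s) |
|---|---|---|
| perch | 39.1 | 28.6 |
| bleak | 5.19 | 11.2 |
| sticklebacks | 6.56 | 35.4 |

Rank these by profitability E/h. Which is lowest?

In descending order of E/h:
perch: 39.1/28.6 = 1.37 kJ/s
bleak: 5.19/11.2 = 0.463 kJ/s
sticklebacks: 6.56/35.4 = 0.185 kJ/s

sticklebacks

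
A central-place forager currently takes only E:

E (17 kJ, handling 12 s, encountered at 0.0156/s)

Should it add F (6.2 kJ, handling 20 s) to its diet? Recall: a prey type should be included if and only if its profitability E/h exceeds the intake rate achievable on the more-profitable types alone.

On E alone, R = ΣλE/(1+Σλh) = 0.2652/1.187 = 0.2234 kJ/s.
Profitability of F: 6.2/20 = 0.31 kJ/s.
Since 0.31 > R, including F increases the long-run rate.

Yes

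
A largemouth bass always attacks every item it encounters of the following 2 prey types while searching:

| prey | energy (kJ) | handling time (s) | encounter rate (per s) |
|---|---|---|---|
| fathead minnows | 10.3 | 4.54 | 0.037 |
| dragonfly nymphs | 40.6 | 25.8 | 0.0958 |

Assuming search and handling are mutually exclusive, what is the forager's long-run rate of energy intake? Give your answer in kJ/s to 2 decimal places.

1.17 kJ/s

Energy encountered per unit search time: 0.037×10.3 + 0.0958×40.6 = 4.271 kJ/s.
Handling time per unit search time: 0.037×4.54 + 0.0958×25.8 = 2.64.
Rate = 4.271/(1 + 2.64) = 1.173 kJ/s.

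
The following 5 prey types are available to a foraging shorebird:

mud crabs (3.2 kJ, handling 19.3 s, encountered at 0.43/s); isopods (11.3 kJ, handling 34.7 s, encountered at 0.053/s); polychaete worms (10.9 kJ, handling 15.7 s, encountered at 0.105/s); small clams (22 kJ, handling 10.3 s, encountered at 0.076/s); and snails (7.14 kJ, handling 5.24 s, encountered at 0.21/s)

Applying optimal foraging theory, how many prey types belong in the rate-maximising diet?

2

Profitabilities (E/h, kJ/s): small clams 2.14, snails 1.36, polychaete worms 0.694, isopods 0.326, mud crabs 0.166. Add prey in this order while the next type's profitability exceeds the intake rate on those already taken.
Rate on top 1: 0.9379. snails: 1.36 > 0.9379 → include.
Rate on top 2: 1.1. polychaete worms: 0.694 < 1.1 → exclude; stop.
Optimal diet: small clams, snails — 2 of 5 types.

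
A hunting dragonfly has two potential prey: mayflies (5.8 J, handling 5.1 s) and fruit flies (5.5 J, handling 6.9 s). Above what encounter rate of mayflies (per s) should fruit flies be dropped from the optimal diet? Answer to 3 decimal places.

Drop fruit flies once their profitability E₂/h₂ falls below the rate achievable on mayflies alone: E₂/h₂ = λE₁/(1 + λh₁).
Solve for λ: λE₁h₂ = E₂(1 + λh₁) → λ(E₁h₂ − E₂h₁) = E₂ → λ = E₂/(E₁h₂ − E₂h₁).
λ = 5.5/(5.8×6.9 − 5.5×5.1) = 5.5/11.97 = 0.4595 per s.

0.459 per s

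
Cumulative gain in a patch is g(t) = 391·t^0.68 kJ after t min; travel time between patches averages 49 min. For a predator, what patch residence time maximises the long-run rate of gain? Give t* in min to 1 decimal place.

104.1 min

Optimal t* satisfies g'(t*) = g(t*)/(T + t*).
g'(t) = 0.68·391·t^-0.32. Setting 0.68·391·t^-0.32 = 391·t^0.68/(49+t) gives 0.68(49+t) = t, so 0.32·t = 0.68×49.
t* = 0.68×49/0.32 = 104.1 min.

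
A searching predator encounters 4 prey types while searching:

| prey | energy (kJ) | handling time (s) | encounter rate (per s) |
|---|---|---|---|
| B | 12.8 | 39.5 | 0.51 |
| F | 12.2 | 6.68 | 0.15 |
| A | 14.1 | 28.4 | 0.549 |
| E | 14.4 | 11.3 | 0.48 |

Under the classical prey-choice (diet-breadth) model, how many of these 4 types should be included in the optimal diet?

E/h in descending order: F 1.83, E 1.27, A 0.496, B 0.324 kJ/s. The optimal diet is the largest prefix of this list for which every included type satisfies E_i/h_i > R on the types above it.
Rate on top 1: 0.9141. E: 1.27 > 0.9141 → include.
Rate on top 2: 1.177. A: 0.496 < 1.177 → exclude; stop.
Optimal diet: F, E — 2 of 4 types.

2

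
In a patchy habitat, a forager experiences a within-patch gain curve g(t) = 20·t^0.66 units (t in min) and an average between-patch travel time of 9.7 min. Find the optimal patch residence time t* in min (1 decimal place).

18.8 min

Maximise g(t)/(T+t): set derivative to zero → g'(t)(T+t) = g(t).
g'(t) = 0.66·20·t^-0.34. Setting 0.66·20·t^-0.34 = 20·t^0.66/(9.7+t) gives 0.66(9.7+t) = t, so 0.34·t = 0.66×9.7.
t* = 0.66×9.7/0.34 = 18.83 min.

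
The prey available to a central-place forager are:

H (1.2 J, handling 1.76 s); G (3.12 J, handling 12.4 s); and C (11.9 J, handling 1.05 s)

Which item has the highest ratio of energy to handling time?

C

In descending order of E/h:
C: 11.9/1.05 = 11.3 J/s
H: 1.2/1.76 = 0.682 J/s
G: 3.12/12.4 = 0.252 J/s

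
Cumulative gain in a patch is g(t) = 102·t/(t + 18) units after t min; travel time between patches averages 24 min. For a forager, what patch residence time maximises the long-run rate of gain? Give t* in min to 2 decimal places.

By the marginal value theorem, leave when the instantaneous gain rate g'(t) equals the habitat-wide average g(t)/(T + t).
g'(t) = 102·18/(t + 18)². Setting 102·18/(t+18)² = 102t/[(t+18)(24+t)] gives 18(24+t) = t(t+18), so t² = 18×24 = 432.
t* = √432 = 20.78 min.

20.78 min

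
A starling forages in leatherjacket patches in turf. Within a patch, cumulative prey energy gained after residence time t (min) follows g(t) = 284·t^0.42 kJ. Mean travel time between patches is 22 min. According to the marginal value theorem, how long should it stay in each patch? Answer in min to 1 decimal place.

Optimal t* satisfies g'(t*) = g(t*)/(T + t*).
g'(t) = 0.42·284·t^-0.58. Setting 0.42·284·t^-0.58 = 284·t^0.42/(22+t) gives 0.42(22+t) = t, so 0.58·t = 0.42×22.
t* = 0.42×22/0.58 = 15.93 min.

15.9 min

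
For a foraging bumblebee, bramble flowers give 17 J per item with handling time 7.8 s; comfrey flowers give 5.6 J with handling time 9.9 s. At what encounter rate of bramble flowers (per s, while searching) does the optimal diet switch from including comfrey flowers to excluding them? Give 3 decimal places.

The zero-one rule: include comfrey flowers iff E₂/h₂ > λE₁/(1+λh₁). Equality gives the switch point.
λE₁h₂ = E₂ + λE₂h₁ ⇒ λ = E₂/(E₁h₂ − E₂h₁) = 5.6/(168.3 − 43.68) = 0.04494 per s.

0.045 per s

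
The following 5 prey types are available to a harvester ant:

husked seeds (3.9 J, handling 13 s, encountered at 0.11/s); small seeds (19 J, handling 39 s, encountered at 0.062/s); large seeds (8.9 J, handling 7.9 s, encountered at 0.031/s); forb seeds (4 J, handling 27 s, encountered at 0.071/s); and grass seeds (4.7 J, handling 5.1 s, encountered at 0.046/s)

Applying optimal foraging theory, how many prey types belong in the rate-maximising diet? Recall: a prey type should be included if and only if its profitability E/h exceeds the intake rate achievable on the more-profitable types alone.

3

Rank by E/h (J/s): large seeds 1.13, grass seeds 0.922, small seeds 0.487, husked seeds 0.3, forb seeds 0.148. Include each in turn until the next type's E/h falls below the running intake rate.
Rate on top 1: 0.2216. grass seeds: 0.922 > 0.2216 → include.
Rate on top 2: 0.3326. small seeds: 0.487 > 0.3326 → include.
Rate on top 3: 0.4285. husked seeds: 0.3 < 0.4285 → exclude; stop.
Optimal diet: large seeds, grass seeds, small seeds — 3 of 5 types.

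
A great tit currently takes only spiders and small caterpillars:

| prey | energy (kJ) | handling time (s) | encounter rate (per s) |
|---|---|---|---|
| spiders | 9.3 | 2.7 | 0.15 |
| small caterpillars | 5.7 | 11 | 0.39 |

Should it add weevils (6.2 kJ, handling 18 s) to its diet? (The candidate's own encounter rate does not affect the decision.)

No

On spiders and small caterpillars alone, R = ΣλE/(1+Σλh) = 3.618/5.695 = 0.6353 kJ/s.
weevils: E/h = 6.2/18 = 0.3444 kJ/s.
0.3444 < 0.6353, so adding weevils would lower the average — exclude it.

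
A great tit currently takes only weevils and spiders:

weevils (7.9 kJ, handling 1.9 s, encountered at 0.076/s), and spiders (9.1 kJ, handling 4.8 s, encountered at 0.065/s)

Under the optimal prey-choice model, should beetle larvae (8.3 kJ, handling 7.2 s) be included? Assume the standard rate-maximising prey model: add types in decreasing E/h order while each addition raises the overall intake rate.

Yes

Intake rate on the current diet: R = (0.076×7.9 + 0.065×9.1) / (1 + 0.076×1.9 + 0.065×4.8) = 1.192/1.456 = 0.8184 kJ/s.
beetle larvae: E/h = 8.3/7.2 = 1.153 kJ/s.
1.153 > 0.8184, so adding beetle larvae raises the average — include it.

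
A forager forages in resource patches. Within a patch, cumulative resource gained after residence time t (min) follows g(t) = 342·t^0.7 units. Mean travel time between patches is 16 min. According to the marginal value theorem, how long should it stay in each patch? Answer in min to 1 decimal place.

Optimal t* satisfies g'(t*) = g(t*)/(T + t*).
g'(t) = 0.7·342·t^-0.3. Setting 0.7·342·t^-0.3 = 342·t^0.7/(16+t) gives 0.7(16+t) = t, so 0.30·t = 0.7×16.
t* = 0.7×16/0.30 = 37.33 min.

37.3 min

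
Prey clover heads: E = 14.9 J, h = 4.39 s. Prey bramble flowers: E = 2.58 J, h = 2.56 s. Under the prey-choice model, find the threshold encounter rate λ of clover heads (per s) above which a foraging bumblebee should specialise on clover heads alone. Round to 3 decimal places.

The zero-one rule: include bramble flowers iff E₂/h₂ > λE₁/(1+λh₁). Equality gives the switch point.
λE₁h₂ = E₂ + λE₂h₁ ⇒ λ = E₂/(E₁h₂ − E₂h₁) = 2.58/(38.14 − 11.33) = 0.0962 per s.

0.096 per s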